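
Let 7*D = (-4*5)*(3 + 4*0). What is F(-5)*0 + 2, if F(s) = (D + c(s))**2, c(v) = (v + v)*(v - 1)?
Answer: 2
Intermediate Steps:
c(v) = 2*v*(-1 + v) (c(v) = (2*v)*(-1 + v) = 2*v*(-1 + v))
D = -60/7 (D = ((-4*5)*(3 + 4*0))/7 = (-20*(3 + 0))/7 = (-20*3)/7 = (1/7)*(-60) = -60/7 ≈ -8.5714)
F(s) = (-60/7 + 2*s*(-1 + s))**2
F(-5)*0 + 2 = (4*(-30 + 7*(-5)*(-1 - 5))**2/49)*0 + 2 = (4*(-30 + 7*(-5)*(-6))**2/49)*0 + 2 = (4*(-30 + 210)**2/49)*0 + 2 = ((4/49)*180**2)*0 + 2 = ((4/49)*32400)*0 + 2 = (129600/49)*0 + 2 = 0 + 2 = 2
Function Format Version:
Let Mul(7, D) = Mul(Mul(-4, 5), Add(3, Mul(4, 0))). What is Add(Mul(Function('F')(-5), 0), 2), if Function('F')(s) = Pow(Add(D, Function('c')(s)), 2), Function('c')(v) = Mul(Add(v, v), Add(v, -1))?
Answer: 2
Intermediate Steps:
Function('c')(v) = Mul(2, v, Add(-1, v)) (Function('c')(v) = Mul(Mul(2, v), Add(-1, v)) = Mul(2, v, Add(-1, v)))
D = Rational(-60, 7) (D = Mul(Rational(1, 7), Mul(Mul(-4, 5), Add(3, Mul(4, 0)))) = Mul(Rational(1, 7), Mul(-20, Add(3, 0))) = Mul(Rational(1, 7), Mul(-20, 3)) = Mul(Rational(1, 7), -60) = Rational(-60, 7) ≈ -8.5714)
Function('F')(s) = Pow(Add(Rational(-60, 7), Mul(2, s, Add(-1, s))), 2)
Add(Mul(Function('F')(-5), 0), 2) = Add(Mul(Mul(Rational(4, 49), Pow(Add(-30, Mul(7, -5, Add(-1, -5))), 2)), 0), 2) = Add(Mul(Mul(Rational(4, 49), Pow(Add(-30, Mul(7, -5, -6)), 2)), 0), 2) = Add(Mul(Mul(Rational(4, 49), Pow(Add(-30, 210), 2)), 0), 2) = Add(Mul(Mul(Rational(4, 49), Pow(180, 2)), 0), 2) = Add(Mul(Mul(Rational(4, 49), 32400), 0), 2) = Add(Mul(Rational(129600, 49), 0), 2) = Add(0, 2) = 2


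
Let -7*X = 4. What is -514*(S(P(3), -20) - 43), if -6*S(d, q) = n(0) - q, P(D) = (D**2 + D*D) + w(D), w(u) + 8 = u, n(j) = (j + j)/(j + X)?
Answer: 71446/3 ≈ 23815.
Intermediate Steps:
X = -4/7 (X = -1/7*4 = -4/7 ≈ -0.57143)
n(j) = 2*j/(-4/7 + j) (n(j) = (j + j)/(j - 4/7) = (2*j)/(-4/7 + j) = 2*j/(-4/7 + j))
w(u) = -8 + u
P(D) = -8 + D + 2*D**2 (P(D) = (D**2 + D*D) + (-8 + D) = (D**2 + D**2) + (-8 + D) = 2*D**2 + (-8 + D) = -8 + D + 2*D**2)
S(d, q) = q/6 (S(d, q) = -(14*0/(-4 + 7*0) - q)/6 = -(14*0/(-4 + 0) - q)/6 = -(14*0/(-4) - q)/6 = -(14*0*(-1/4) - q)/6 = -(0 - q)/6 = -(-1)*q/6 = q/6)
-514*(S(P(3), -20) - 43) = -514*((1/6)*(-20) - 43) = -514*(-10/3 - 43) = -514*(-139/3) = 71446/3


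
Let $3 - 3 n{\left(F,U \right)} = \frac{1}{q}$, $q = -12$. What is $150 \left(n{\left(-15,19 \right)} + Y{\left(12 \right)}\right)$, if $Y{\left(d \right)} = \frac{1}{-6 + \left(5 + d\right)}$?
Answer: $\frac{11075}{66} \approx 167.8$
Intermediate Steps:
$n{\left(F,U \right)} = \frac{37}{36}$ ($n{\left(F,U \right)} = 1 - \frac{1}{3 \left(-12\right)} = 1 - - \frac{1}{36} = 1 + \frac{1}{36} = \frac{37}{36}$)
$Y{\left(d \right)} = \frac{1}{-1 + d}$
$150 \left(n{\left(-15,19 \right)} + Y{\left(12 \right)}\right) = 150 \left(\frac{37}{36} + \frac{1}{-1 + 12}\right) = 150 \left(\frac{37}{36} + \frac{1}{11}\right) = 150 \cdot \frac{443}{396} = \frac{11075}{66}$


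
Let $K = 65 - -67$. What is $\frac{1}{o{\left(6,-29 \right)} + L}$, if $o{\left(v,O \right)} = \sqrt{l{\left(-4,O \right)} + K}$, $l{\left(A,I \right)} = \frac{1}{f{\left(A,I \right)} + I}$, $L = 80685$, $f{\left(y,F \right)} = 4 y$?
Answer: $\frac{3630825}{292953109186} - \frac{3 \sqrt{29695}}{292953109186} \approx 1.2392 \cdot 10^{-5}$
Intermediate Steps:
$K = 132$ ($K = 65 + 67 = 132$)
$l{\left(A,I \right)} = \frac{1}{I + 4 A}$ ($l{\left(A,I \right)} = \frac{1}{4 A + I} = \frac{1}{I + 4 A}$)
$o{\left(v,O \right)} = \sqrt{132 + \frac{1}{-16 + O}}$ ($o{\left(v,O \right)} = \sqrt{\frac{1}{O + 4 \left(-4\right)} + 132} = \sqrt{\frac{1}{O - 16} + 132} = \sqrt{\frac{1}{-16 + O} + 132} = \sqrt{132 + \frac{1}{-16 + O}}$)
$\frac{1}{o{\left(6,-29 \right)} + L} = \frac{1}{\sqrt{\frac{-2111 + 132 \left(-29\right)}{-16 - 29}} + 80685} = \frac{1}{\sqrt{\frac{-2111 - 3828}{-45}} + 80685} = \frac{1}{\sqrt{\left(- \frac{1}{45}\right) \left(-5939\right)} + 80685} = \frac{1}{\sqrt{\frac{5939}{45}} + 80685} = \frac{1}{\frac{\sqrt{29695}}{15} + 80685} = \frac{1}{80685 + \frac{\sqrt{29695}}{15}}$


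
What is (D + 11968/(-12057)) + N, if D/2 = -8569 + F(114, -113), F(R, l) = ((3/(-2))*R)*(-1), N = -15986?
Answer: -395264542/12057 ≈ -32783.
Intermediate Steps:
F(R, l) = 3*R/2 (F(R, l) = ((3*(-½))*R)*(-1) = -3*R/2*(-1) = 3*R/2)
D = -16796 (D = 2*(-8569 + (3/2)*114) = 2*(-8569 + 171) = 2*(-8398) = -16796)
(D + 11968/(-12057)) + N = (-16796 + 11968/(-12057)) - 15986 = (-16796 + 11968*(-1/12057)) - 15986 = (-16796 - 11968/12057) - 15986 = -202521340/12057 - 15986 = -395264542/12057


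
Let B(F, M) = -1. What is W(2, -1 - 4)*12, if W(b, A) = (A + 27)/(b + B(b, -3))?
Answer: 264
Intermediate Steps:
W(b, A) = (27 + A)/(-1 + b) (W(b, A) = (A + 27)/(b - 1) = (27 + A)/(-1 + b))
W(2, -1 - 4)*12 = ((27 + (-1 - 4))/(-1 + 2))*12 = ((27 - 5)/1)*12 = (1*22)*12 = 22*12 = 264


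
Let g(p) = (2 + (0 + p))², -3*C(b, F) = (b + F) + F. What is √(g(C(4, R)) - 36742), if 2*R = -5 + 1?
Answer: 3*I*√4082 ≈ 191.67*I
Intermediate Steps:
R = -2 (R = (-5 + 1)/2 = (½)*(-4) = -2)
C(b, F) = -2*F/3 - b/3 (C(b, F) = -((b + F) + F)/3 = -((F + b) + F)/3 = -(b + 2*F)/3 = -2*F/3 - b/3)
g(p) = (2 + p)²
√(g(C(4, R)) - 36742) = √((2 + (-⅔*(-2) - ⅓*4))² - 36742) = √((2 + (4/3 - 4/3))² - 36742) = √((2 + 0)² - 36742) = √(2² - 36742) = √(4 - 36742) = √(-36738) = 3*I*√4082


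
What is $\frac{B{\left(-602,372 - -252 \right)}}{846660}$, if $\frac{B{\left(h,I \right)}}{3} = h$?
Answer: $- \frac{301}{141110} \approx -0.0021331$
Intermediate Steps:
$B{\left(h,I \right)} = 3 h$
$\frac{B{\left(-602,372 - -252 \right)}}{846660} = \frac{3 \left(-602\right)}{846660} = \left(-1806\right) \frac{1}{846660} = - \frac{301}{141110}$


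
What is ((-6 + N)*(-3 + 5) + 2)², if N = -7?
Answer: 576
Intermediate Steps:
((-6 + N)*(-3 + 5) + 2)² = ((-6 - 7)*(-3 + 5) + 2)² = (-13*2 + 2)² = (-26 + 2)² = (-24)² = 576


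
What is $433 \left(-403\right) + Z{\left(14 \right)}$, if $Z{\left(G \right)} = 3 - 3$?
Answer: $-174499$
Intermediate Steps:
$Z{\left(G \right)} = 0$
$433 \left(-403\right) + Z{\left(14 \right)} = 433 \left(-403\right) + 0 = -174499 + 0 = -174499$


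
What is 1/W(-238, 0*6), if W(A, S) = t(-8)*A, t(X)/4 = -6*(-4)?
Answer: -1/22848 ≈ -4.3768e-5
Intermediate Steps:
t(X) = 96 (t(X) = 4*(-6*(-4)) = 4*24 = 96)
W(A, S) = 96*A
1/W(-238, 0*6) = 1/(96*(-238)) = 1/(-22848) = -1/22848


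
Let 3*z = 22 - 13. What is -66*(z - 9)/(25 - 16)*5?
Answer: 220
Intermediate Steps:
z = 3 (z = (22 - 13)/3 = (1/3)*9 = 3)
-66*(z - 9)/(25 - 16)*5 = -66*(3 - 9)/(25 - 16)*5 = -(-396)/9*5 = -66*(-2/3)*5 = 44*5 = 220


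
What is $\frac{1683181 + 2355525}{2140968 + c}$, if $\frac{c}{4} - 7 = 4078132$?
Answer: $\frac{2019353}{9226762} \approx 0.21886$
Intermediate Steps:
$c = 16312556$ ($c = 28 + 4 \cdot 4078132 = 28 + 16312528 = 16312556$)
$\frac{1683181 + 2355525}{2140968 + c} = \frac{1683181 + 2355525}{2140968 + 16312556} = \frac{4038706}{18453524} = 4038706 \cdot \frac{1}{18453524} = \frac{2019353}{9226762}$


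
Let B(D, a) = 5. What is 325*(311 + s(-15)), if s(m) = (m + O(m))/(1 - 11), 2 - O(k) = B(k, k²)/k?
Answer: 304460/3 ≈ 1.0149e+5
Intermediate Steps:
O(k) = 2 - 5/k
s(m) = -⅕ + 1/(2*m) - m/10 (s(m) = (m + (2 - 5/m))/(1 - 11) = (2 + m - 5/m)/(-10) = (2 + m - 5/m)*(-⅒) = -⅕ + 1/(2*m) - m/10)
325*(311 + s(-15)) = 325*(311 + (⅒)*(5 - 1*(-15)² - 2*(-15))/(-15)) = 325*(311 + (⅒)*(-1/15)*(5 - 1*225 + 30)) = 325*(311 + (⅒)*(-1/15)*(5 - 225 + 30)) = 325*(311 + (⅒)*(-1/15)*(-190)) = 325*(311 + 19/15) = 325*(4684/15) = 304460/3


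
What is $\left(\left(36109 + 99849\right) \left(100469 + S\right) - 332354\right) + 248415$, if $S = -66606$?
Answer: $4603861815$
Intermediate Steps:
$\left(\left(36109 + 99849\right) \left(100469 + S\right) - 332354\right) + 248415 = \left(\left(36109 + 99849\right) \left(100469 - 66606\right) - 332354\right) + 248415 = \left(135958 \cdot 33863 - 332354\right) + 248415 = \left(4603945754 - 332354\right) + 248415 = 4603613400 + 248415 = 4603861815$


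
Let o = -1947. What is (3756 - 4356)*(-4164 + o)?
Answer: 3666600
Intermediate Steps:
(3756 - 4356)*(-4164 + o) = (3756 - 4356)*(-4164 - 1947) = -600*(-6111) = 3666600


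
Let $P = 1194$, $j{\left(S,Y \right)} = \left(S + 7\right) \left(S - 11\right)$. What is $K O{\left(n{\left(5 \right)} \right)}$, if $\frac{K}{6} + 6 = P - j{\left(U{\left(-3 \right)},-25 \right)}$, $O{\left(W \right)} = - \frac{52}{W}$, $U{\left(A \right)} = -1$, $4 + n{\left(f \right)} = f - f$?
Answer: $98280$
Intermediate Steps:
$n{\left(f \right)} = -4$ ($n{\left(f \right)} = -4 + \left(f - f\right) = -4 + 0 = -4$)
$j{\left(S,Y \right)} = \left(-11 + S\right) \left(7 + S\right)$ ($j{\left(S,Y \right)} = \left(7 + S\right) \left(-11 + S\right) = \left(-11 + S\right) \left(7 + S\right)$)
$K = 7560$ ($K = -36 + 6 \left(1194 - \left(-77 + \left(-1\right)^{2} - -4\right)\right) = -36 + 6 \left(1194 - \left(-77 + 1 + 4\right)\right) = -36 + 6 \left(1194 - -72\right) = -36 + 6 \left(1194 + 72\right) = -36 + 6 \cdot 1266 = -36 + 7596 = 7560$)
$K O{\left(n{\left(5 \right)} \right)} = 7560 \left(- \frac{52}{-4}\right) = 7560 \left(\left(-52\right) \left(- \frac{1}{4}\right)\right) = 7560 \cdot 13 = 98280$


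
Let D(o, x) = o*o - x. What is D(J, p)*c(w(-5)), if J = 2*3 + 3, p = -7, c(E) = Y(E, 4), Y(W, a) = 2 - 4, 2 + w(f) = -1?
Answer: -176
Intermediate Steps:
w(f) = -3 (w(f) = -2 - 1 = -3)
Y(W, a) = -2
c(E) = -2
J = 9 (J = 6 + 3 = 9)
D(o, x) = o² - x
D(J, p)*c(w(-5)) = (9² - 1*(-7))*(-2) = (81 + 7)*(-2) = 88*(-2) = -176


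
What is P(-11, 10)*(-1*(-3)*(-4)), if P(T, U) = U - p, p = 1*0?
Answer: -120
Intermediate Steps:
p = 0
P(T, U) = U (P(T, U) = U - 1*0 = U + 0 = U)
P(-11, 10)*(-1*(-3)*(-4)) = 10*(-1*(-3)*(-4)) = 10*(3*(-4)) = 10*(-12) = -120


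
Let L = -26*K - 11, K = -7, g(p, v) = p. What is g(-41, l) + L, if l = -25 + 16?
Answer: 130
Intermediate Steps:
l = -9
L = 171 (L = -26*(-7) - 11 = 182 - 11 = 171)
g(-41, l) + L = -41 + 171 = 130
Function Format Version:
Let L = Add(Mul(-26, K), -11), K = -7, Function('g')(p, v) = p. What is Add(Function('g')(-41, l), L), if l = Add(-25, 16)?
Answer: 130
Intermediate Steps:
l = -9
L = 171 (L = Add(Mul(-26, -7), -11) = Add(182, -11) = 171)
Add(Function('g')(-41, l), L) = Add(-41, 171) = 130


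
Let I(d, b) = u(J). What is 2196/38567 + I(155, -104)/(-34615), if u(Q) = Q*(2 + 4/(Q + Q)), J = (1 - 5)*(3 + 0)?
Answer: 76863014/1334996705 ≈ 0.057575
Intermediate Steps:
J = -12 (J = -4*3 = -12)
u(Q) = Q*(2 + 2/Q) (u(Q) = Q*(2 + 4/((2*Q))) = Q*(2 + 4*(1/(2*Q))) = Q*(2 + 2/Q))
I(d, b) = -22 (I(d, b) = 2 + 2*(-12) = 2 - 24 = -22)
2196/38567 + I(155, -104)/(-34615) = 2196/38567 - 22/(-34615) = 2196*(1/38567) - 22*(-1/34615) = 2196/38567 + 22/34615 = 76863014/1334996705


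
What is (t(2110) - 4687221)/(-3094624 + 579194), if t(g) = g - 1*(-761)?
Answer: 468435/251543 ≈ 1.8622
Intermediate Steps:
t(g) = 761 + g (t(g) = g + 761 = 761 + g)
(t(2110) - 4687221)/(-3094624 + 579194) = ((761 + 2110) - 4687221)/(-3094624 + 579194) = (2871 - 4687221)/(-2515430) = -4684350*(-1/2515430) = 468435/251543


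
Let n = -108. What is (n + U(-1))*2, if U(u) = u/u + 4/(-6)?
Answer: -646/3 ≈ -215.33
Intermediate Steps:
U(u) = ⅓ (U(u) = 1 + 4*(-⅙) = 1 - ⅔ = ⅓)
(n + U(-1))*2 = (-108 + ⅓)*2 = -323/3*2 = -646/3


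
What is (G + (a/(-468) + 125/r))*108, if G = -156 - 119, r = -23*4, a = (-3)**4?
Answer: -8929764/299 ≈ -29865.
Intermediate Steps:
a = 81
r = -92
G = -275
(G + (a/(-468) + 125/r))*108 = (-275 + (81/(-468) + 125/(-92)))*108 = (-275 + (81*(-1/468) + 125*(-1/92)))*108 = (-275 + (-9/52 - 125/92))*108 = (-275 - 458/299)*108 = -82683/299*108 = -8929764/299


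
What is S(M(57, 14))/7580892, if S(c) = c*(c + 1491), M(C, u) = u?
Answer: 10535/3790446 ≈ 0.0027794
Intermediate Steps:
S(c) = c*(1491 + c)
S(M(57, 14))/7580892 = (14*(1491 + 14))/7580892 = (14*1505)*(1/7580892) = 21070*(1/7580892) = 10535/3790446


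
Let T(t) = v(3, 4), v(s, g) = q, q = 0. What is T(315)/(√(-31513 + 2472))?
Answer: 0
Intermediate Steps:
v(s, g) = 0
T(t) = 0
T(315)/(√(-31513 + 2472)) = 0/(√(-31513 + 2472)) = 0/(√(-29041)) = 0/((I*√29041)) = 0*(-I*√29041/29041) = 0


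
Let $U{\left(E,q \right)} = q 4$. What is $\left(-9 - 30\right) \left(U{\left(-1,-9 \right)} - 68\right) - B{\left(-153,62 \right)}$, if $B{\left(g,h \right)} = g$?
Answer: $4209$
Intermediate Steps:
$U{\left(E,q \right)} = 4 q$
$\left(-9 - 30\right) \left(U{\left(-1,-9 \right)} - 68\right) - B{\left(-153,62 \right)} = \left(-9 - 30\right) \left(4 \left(-9\right) - 68\right) - -153 = \left(-9 - 30\right) \left(-36 - 68\right) + 153 = \left(-39\right) \left(-104\right) + 153 = 4056 + 153 = 4209$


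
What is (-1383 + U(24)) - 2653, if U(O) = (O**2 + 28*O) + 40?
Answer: -2748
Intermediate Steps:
U(O) = 40 + O**2 + 28*O
(-1383 + U(24)) - 2653 = (-1383 + (40 + 24**2 + 28*24)) - 2653 = (-1383 + (40 + 576 + 672)) - 2653 = (-1383 + 1288) - 2653 = -95 - 2653 = -2748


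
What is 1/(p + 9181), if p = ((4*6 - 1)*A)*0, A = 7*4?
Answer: 1/9181 ≈ 0.00010892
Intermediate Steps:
A = 28
p = 0 (p = ((4*6 - 1)*28)*0 = ((24 - 1)*28)*0 = (23*28)*0 = 644*0 = 0)
1/(p + 9181) = 1/(0 + 9181) = 1/9181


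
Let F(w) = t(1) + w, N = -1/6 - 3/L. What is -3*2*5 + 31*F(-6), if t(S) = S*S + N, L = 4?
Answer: -2561/12 ≈ -213.42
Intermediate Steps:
N = -11/12 (N = -1/6 - 3/4 = -1*⅙ - 3*¼ = -⅙ - ¾ = -11/12 ≈ -0.91667)
t(S) = -11/12 + S² (t(S) = S*S - 11/12 = S² - 11/12 = -11/12 + S²)
F(w) = 1/12 + w (F(w) = (-11/12 + 1²) + w = (-11/12 + 1) + w = 1/12 + w)
-3*2*5 + 31*F(-6) = -3*2*5 + 31*(1/12 - 6) = -6*5 + 31*(-71/12) = -30 - 2201/12 = -2561/12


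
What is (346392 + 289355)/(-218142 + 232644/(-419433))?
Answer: -88884423817/30498728710 ≈ -2.9144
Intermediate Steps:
(346392 + 289355)/(-218142 + 232644/(-419433)) = 635747/(-218142 + 232644*(-1/419433)) = 635747/(-218142 - 77548/139811) = 635747/(-30498728710/139811) = 635747*(-139811/30498728710) = -88884423817/30498728710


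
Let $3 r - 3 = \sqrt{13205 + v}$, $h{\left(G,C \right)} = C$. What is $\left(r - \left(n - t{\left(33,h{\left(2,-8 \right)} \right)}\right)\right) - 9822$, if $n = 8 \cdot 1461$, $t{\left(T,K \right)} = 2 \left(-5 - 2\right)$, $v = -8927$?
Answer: $-21523 + \frac{\sqrt{4278}}{3} \approx -21501.0$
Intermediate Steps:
$t{\left(T,K \right)} = -14$ ($t{\left(T,K \right)} = 2 \left(-7\right) = -14$)
$r = 1 + \frac{\sqrt{4278}}{3}$ ($r = 1 + \frac{\sqrt{13205 - 8927}}{3} = 1 + \frac{\sqrt{4278}}{3} \approx 22.802$)
$n = 11688$
$\left(r - \left(n - t{\left(33,h{\left(2,-8 \right)} \right)}\right)\right) - 9822 = \left(\left(1 + \frac{\sqrt{4278}}{3}\right) - 11702\right) - 9822 = \left(-11701 + \frac{\sqrt{4278}}{3}\right) - 9822 = -21523 + \frac{\sqrt{4278}}{3}$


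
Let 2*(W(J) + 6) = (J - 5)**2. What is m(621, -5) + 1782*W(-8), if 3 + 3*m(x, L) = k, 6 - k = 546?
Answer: 139706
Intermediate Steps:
k = -540 (k = 6 - 1*546 = 6 - 546 = -540)
m(x, L) = -181 (m(x, L) = -1 + (1/3)*(-540) = -1 - 180 = -181)
W(J) = -6 + (-5 + J)**2/2 (W(J) = -6 + (J - 5)**2/2 = -6 + (-5 + J)**2/2)
m(621, -5) + 1782*W(-8) = -181 + 1782*(-6 + (-5 - 8)**2/2) = -181 + 1782*(-6 + (1/2)*(-13)**2) = -181 + 1782*(-6 + (1/2)*169) = -181 + 1782*(-6 + 169/2) = -181 + 1782*(157/2) = -181 + 139887 = 139706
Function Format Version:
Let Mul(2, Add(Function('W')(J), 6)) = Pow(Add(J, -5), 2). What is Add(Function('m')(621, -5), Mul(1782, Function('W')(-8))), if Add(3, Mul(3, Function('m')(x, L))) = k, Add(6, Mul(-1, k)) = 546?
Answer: 139706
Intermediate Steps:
k = -540 (k = Add(6, Mul(-1, 546)) = Add(6, -546) = -540)
Function('m')(x, L) = -181 (Function('m')(x, L) = Add(-1, Mul(Rational(1, 3), -540)) = Add(-1, -180) = -181)
Function('W')(J) = Add(-6, Mul(Rational(1, 2), Pow(Add(-5, J), 2))) (Function('W')(J) = Add(-6, Mul(Rational(1, 2), Pow(Add(J, -5), 2))) = Add(-6, Mul(Rational(1, 2), Pow(Add(-5, J), 2))))
Add(Function('m')(621, -5), Mul(1782, Function('W')(-8))) = Add(-181, Mul(1782, Add(-6, Mul(Rational(1, 2), Pow(Add(-5, -8), 2))))) = Add(-181, Mul(1782, Add(-6, Mul(Rational(1, 2), Pow(-13, 2))))) = Add(-181, Mul(1782, Add(-6, Mul(Rational(1, 2), 169)))) = Add(-181, Mul(1782, Add(-6, Rational(169, 2)))) = Add(-181, Mul(1782, Rational(157, 2))) = Add(-181, 139887) = 139706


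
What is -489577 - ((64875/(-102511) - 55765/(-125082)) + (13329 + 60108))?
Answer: -7219121261589793/12822280902 ≈ -5.6301e+5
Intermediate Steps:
-489577 - ((64875/(-102511) - 55765/(-125082)) + (13329 + 60108)) = -489577 - ((64875*(-1/102511) - 55765*(-1/125082)) + 73437) = -489577 - ((-64875/102511 + 55765/125082) + 73437) = -489577 - (-2398168835/12822280902 + 73437) = -489577 - 1*941627444431339/12822280902 = -489577 - 941627444431339/12822280902 = -7219121261589793/12822280902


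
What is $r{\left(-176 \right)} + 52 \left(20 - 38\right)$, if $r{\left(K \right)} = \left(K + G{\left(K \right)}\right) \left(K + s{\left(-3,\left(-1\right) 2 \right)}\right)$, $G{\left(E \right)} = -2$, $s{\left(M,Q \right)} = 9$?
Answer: $28790$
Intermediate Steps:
$r{\left(K \right)} = \left(-2 + K\right) \left(9 + K\right)$ ($r{\left(K \right)} = \left(K - 2\right) \left(K + 9\right) = \left(-2 + K\right) \left(9 + K\right)$)
$r{\left(-176 \right)} + 52 \left(20 - 38\right) = \left(-18 + \left(-176\right)^{2} + 7 \left(-176\right)\right) + 52 \left(20 - 38\right) = \left(-18 + 30976 - 1232\right) + 52 \left(-18\right) = 29726 - 936 = 28790$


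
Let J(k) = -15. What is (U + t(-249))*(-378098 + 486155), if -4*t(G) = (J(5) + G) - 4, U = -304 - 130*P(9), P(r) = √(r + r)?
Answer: -25609509 - 42142230*√2 ≈ -8.5208e+7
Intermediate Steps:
P(r) = √2*√r (P(r) = √(2*r) = √2*√r)
U = -304 - 390*√2 (U = -304 - 130*√2*√9 = -304 - 130*√2*3 = -304 - 390*√2 ≈ -855.54)
t(G) = 19/4 - G/4 (t(G) = -((-15 + G) - 4)/4 = -(-19 + G)/4 = 19/4 - G/4)
(U + t(-249))*(-378098 + 486155) = ((-304 - 390*√2) + (19/4 - ¼*(-249)))*(-378098 + 486155) = ((-304 - 390*√2) + (19/4 + 249/4))*108057 = ((-304 - 390*√2) + 67)*108057 = (-237 - 390*√2)*108057 = -25609509 - 42142230*√2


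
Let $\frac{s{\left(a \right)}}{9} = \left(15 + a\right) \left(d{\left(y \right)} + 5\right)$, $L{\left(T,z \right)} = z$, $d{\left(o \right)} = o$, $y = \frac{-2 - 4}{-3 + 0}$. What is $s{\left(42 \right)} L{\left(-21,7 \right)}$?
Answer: $25137$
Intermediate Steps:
$y = 2$ ($y = - \frac{6}{-3} = \left(-6\right) \left(- \frac{1}{3}\right) = 2$)
$s{\left(a \right)} = 945 + 63 a$ ($s{\left(a \right)} = 9 \left(15 + a\right) \left(2 + 5\right) = 9 \left(15 + a\right) 7 = 9 \left(105 + 7 a\right) = 945 + 63 a$)
$s{\left(42 \right)} L{\left(-21,7 \right)} = \left(945 + 63 \cdot 42\right) 7 = \left(945 + 2646\right) 7 = 3591 \cdot 7 = 25137$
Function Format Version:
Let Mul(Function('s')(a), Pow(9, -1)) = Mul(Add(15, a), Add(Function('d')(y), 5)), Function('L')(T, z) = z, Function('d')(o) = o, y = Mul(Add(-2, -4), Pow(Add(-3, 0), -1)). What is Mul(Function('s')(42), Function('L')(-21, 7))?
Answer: 25137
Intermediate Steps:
y = 2 (y = Mul(-6, Pow(-3, -1)) = Mul(-6, Rational(-1, 3)) = 2)
Function('s')(a) = Add(945, Mul(63, a)) (Function('s')(a) = Mul(9, Mul(Add(15, a), Add(2, 5))) = Mul(9, Mul(Add(15, a), 7)) = Mul(9, Add(105, Mul(7, a))) = Add(945, Mul(63, a)))
Mul(Function('s')(42), Function('L')(-21, 7)) = Mul(Add(945, Mul(63, 42)), 7) = Mul(Add(945, 2646), 7) = Mul(3591, 7) = 25137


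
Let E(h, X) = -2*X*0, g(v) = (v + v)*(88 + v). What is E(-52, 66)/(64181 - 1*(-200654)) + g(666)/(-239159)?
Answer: -1004328/239159 ≈ -4.1994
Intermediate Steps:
g(v) = 2*v*(88 + v) (g(v) = (2*v)*(88 + v) = 2*v*(88 + v))
E(h, X) = 0
E(-52, 66)/(64181 - 1*(-200654)) + g(666)/(-239159) = 0/(64181 - 1*(-200654)) + (2*666*(88 + 666))/(-239159) = 0/(64181 + 200654) + (2*666*754)*(-1/239159) = 0/264835 + 1004328*(-1/239159) = 0*(1/264835) - 1004328/239159 = 0 - 1004328/239159 = -1004328/239159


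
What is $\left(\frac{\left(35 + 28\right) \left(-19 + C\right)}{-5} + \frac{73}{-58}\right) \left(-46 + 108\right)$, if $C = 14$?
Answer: $\frac{111011}{29} \approx 3828.0$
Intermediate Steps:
$\left(\frac{\left(35 + 28\right) \left(-19 + C\right)}{-5} + \frac{73}{-58}\right) \left(-46 + 108\right) = \left(\frac{\left(35 + 28\right) \left(-19 + 14\right)}{-5} + \frac{73}{-58}\right) \left(-46 + 108\right) = \left(63 \left(-5\right) \left(- \frac{1}{5}\right) + 73 \left(- \frac{1}{58}\right)\right) 62 = \left(\left(-315\right) \left(- \frac{1}{5}\right) - \frac{73}{58}\right) 62 = \left(63 - \frac{73}{58}\right) 62 = \frac{3581}{58} \cdot 62 = \frac{111011}{29}$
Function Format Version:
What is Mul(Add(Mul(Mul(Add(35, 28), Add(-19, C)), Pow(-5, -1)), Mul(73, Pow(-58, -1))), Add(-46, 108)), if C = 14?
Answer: Rational(111011, 29) ≈ 3828.0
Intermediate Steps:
Mul(Add(Mul(Mul(Add(35, 28), Add(-19, C)), Pow(-5, -1)), Mul(73, Pow(-58, -1))), Add(-46, 108)) = Mul(Add(Mul(Mul(Add(35, 28), Add(-19, 14)), Pow(-5, -1)), Mul(73, Pow(-58, -1))), Add(-46, 108)) = Mul(Add(Mul(Mul(63, -5), Rational(-1, 5)), Mul(73, Rational(-1, 58))), 62) = Mul(Add(Mul(-315, Rational(-1, 5)), Rational(-73, 58)), 62) = Mul(Add(63, Rational(-73, 58)), 62) = Mul(Rational(3581, 58), 62) = Rational(111011, 29)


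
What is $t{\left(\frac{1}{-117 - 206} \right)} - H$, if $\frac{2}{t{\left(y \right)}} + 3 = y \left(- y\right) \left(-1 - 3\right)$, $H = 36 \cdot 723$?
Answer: $- \frac{8146530182}{312983} \approx -26029.0$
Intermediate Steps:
$H = 26028$
$t{\left(y \right)} = \frac{2}{-3 + 4 y^{2}}$ ($t{\left(y \right)} = \frac{2}{-3 + y \left(- y\right) \left(-1 - 3\right)} = \frac{2}{-3 + - y^{2} \left(-1 - 3\right)} = \frac{2}{-3 + - y^{2} \left(-4\right)} = \frac{2}{-3 + 4 y^{2}}$)
$t{\left(\frac{1}{-117 - 206} \right)} - H = \frac{2}{-3 + 4 \left(\frac{1}{-117 - 206}\right)^{2}} - 26028 = \frac{2}{-3 + 4 \left(\frac{1}{-323}\right)^{2}} - 26028 = \frac{2}{-3 + 4 \left(- \frac{1}{323}\right)^{2}} - 26028 = \frac{2}{-3 + 4 \cdot \frac{1}{104329}} - 26028 = \frac{2}{-3 + \frac{4}{104329}} - 26028 = \frac{2}{- \frac{312983}{104329}} - 26028 = 2 \left(- \frac{104329}{312983}\right) - 26028 = - \frac{208658}{312983} - 26028 = - \frac{8146530182}{312983}$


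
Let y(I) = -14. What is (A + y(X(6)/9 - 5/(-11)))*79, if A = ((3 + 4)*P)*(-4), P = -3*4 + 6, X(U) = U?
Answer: 12166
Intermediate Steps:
P = -6 (P = -12 + 6 = -6)
A = 168 (A = ((3 + 4)*(-6))*(-4) = (7*(-6))*(-4) = -42*(-4) = 168)
(A + y(X(6)/9 - 5/(-11)))*79 = (168 - 14)*79 = 154*79 = 12166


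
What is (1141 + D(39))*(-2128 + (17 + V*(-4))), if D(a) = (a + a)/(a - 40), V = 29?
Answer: -2367301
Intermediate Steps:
D(a) = 2*a/(-40 + a) (D(a) = (2*a)/(-40 + a) = 2*a/(-40 + a))
(1141 + D(39))*(-2128 + (17 + V*(-4))) = (1141 + 2*39/(-40 + 39))*(-2128 + (17 + 29*(-4))) = (1141 + 2*39/(-1))*(-2128 + (17 - 116)) = (1141 + 2*39*(-1))*(-2128 - 99) = (1141 - 78)*(-2227) = 1063*(-2227) = -2367301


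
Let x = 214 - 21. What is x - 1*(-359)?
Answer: 552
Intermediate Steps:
x = 193
x - 1*(-359) = 193 - 1*(-359) = 193 + 359 = 552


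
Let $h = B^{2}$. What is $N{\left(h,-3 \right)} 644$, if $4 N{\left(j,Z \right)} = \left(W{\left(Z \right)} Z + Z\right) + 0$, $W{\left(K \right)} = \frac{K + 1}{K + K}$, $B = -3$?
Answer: $-644$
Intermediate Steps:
$W{\left(K \right)} = \frac{1 + K}{2 K}$
$h = 9$ ($h = \left(-3\right)^{2} = 9$)
$N{\left(j,Z \right)} = \frac{1}{8} + \frac{3 Z}{8}$ ($N{\left(j,Z \right)} = \frac{\left(\frac{1 + Z}{2 Z} Z + Z\right) + 0}{4} = \frac{\left(\left(\frac{1}{2} + \frac{Z}{2}\right) + Z\right) + 0}{4} = \frac{\left(\frac{1}{2} + \frac{3 Z}{2}\right) + 0}{4} = \frac{\frac{1}{2} + \frac{3 Z}{2}}{4} = \frac{1}{8} + \frac{3 Z}{8}$)
$N{\left(h,-3 \right)} 644 = \left(\frac{1}{8} + \frac{3}{8} \left(-3\right)\right) 644 = \left(\frac{1}{8} - \frac{9}{8}\right) 644 = \left(-1\right) 644 = -644$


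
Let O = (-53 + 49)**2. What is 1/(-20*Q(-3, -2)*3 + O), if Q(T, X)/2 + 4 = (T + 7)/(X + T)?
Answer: 1/592 ≈ 0.0016892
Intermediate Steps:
O = 16 (O = (-4)**2 = 16)
Q(T, X) = -8 + 2*(7 + T)/(T + X) (Q(T, X) = -8 + 2*((T + 7)/(X + T)) = -8 + 2*((7 + T)/(T + X)) = -8 + 2*(7 + T)/(T + X))
1/(-20*Q(-3, -2)*3 + O) = 1/(-40*(7 - 4*(-2) - 3*(-3))/(-3 - 2)*3 + 16) = 1/(-40*(7 + 8 + 9)/(-5)*3 + 16) = 1/(-40*(-1)*24/5*3 + 16) = 1/(-20*(-48/5)*3 + 16) = 1/(192*3 + 16) = 1/(576 + 16) = 1/592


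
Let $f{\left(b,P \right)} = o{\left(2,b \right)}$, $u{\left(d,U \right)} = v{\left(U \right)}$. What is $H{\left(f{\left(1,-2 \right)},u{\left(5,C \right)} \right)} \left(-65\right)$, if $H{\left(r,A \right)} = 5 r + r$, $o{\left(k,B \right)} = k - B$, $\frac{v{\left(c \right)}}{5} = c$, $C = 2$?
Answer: $-390$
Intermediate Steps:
$v{\left(c \right)} = 5 c$
$u{\left(d,U \right)} = 5 U$
$f{\left(b,P \right)} = 2 - b$
$H{\left(r,A \right)} = 6 r$
$H{\left(f{\left(1,-2 \right)},u{\left(5,C \right)} \right)} \left(-65\right) = 6 \left(2 - 1\right) \left(-65\right) = 6 \cdot 1 \left(-65\right) = 6 \left(-65\right) = -390$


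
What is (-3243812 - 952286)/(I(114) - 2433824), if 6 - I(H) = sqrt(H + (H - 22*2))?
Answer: 2553134710541/1480867514235 - 2098049*sqrt(46)/1480867514235 ≈ 1.7241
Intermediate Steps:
I(H) = 6 - sqrt(-44 + 2*H) (I(H) = 6 - sqrt(H + (H - 22*2)) = 6 - sqrt(H + (H - 44)) = 6 - sqrt(H + (-44 + H)) = 6 - sqrt(-44 + 2*H))
(-3243812 - 952286)/(I(114) - 2433824) = (-3243812 - 952286)/((6 - sqrt(-44 + 2*114)) - 2433824) = -4196098/((6 - sqrt(-44 + 228)) - 2433824) = -4196098/((6 - sqrt(184)) - 2433824) = -4196098/((6 - 2*sqrt(46)) - 2433824) = -4196098/(-2433818 - 2*sqrt(46))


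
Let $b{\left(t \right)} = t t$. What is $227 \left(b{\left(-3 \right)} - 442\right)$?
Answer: $-98291$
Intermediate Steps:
$b{\left(t \right)} = t^{2}$
$227 \left(b{\left(-3 \right)} - 442\right) = 227 \left(\left(-3\right)^{2} - 442\right) = 227 \left(9 - 442\right) = 227 \left(-433\right) = -98291$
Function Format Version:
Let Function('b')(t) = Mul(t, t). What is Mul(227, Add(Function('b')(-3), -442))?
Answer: -98291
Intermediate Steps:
Function('b')(t) = Pow(t, 2)
Mul(227, Add(Function('b')(-3), -442)) = Mul(227, Add(Pow(-3, 2), -442)) = Mul(227, Add(9, -442)) = Mul(227, -433) = -98291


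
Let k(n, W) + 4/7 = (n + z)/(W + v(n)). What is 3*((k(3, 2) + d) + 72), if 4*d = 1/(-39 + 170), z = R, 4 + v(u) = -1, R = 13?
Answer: 727333/3668 ≈ 198.29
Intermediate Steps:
v(u) = -5 (v(u) = -4 - 1 = -5)
z = 13
d = 1/524 (d = 1/(4*(-39 + 170)) = (¼)/131 = (¼)*(1/131) = 1/524 ≈ 0.0019084)
k(n, W) = -4/7 + (13 + n)/(-5 + W) (k(n, W) = -4/7 + (n + 13)/(W - 5) = -4/7 + (13 + n)/(-5 + W))
3*((k(3, 2) + d) + 72) = 3*(((111 - 4*2 + 7*3)/(7*(-5 + 2)) + 1/524) + 72) = 3*(((⅐)*(111 - 8 + 21)/(-3) + 1/524) + 72) = 3*(((⅐)*(-⅓)*124 + 1/524) + 72) = 3*((-124/21 + 1/524) + 72) = 3*(-64955/11004 + 72) = 3*(727333/11004) = 727333/3668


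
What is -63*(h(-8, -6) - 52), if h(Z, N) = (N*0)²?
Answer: 3276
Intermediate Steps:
h(Z, N) = 0 (h(Z, N) = 0² = 0)
-63*(h(-8, -6) - 52) = -63*(0 - 52) = -63*(-52) = 3276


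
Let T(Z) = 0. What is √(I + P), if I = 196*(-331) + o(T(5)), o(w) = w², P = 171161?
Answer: √106285 ≈ 326.01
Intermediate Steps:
I = -64876 (I = 196*(-331) + 0² = -64876 + 0 = -64876)
√(I + P) = √(-64876 + 171161) = √106285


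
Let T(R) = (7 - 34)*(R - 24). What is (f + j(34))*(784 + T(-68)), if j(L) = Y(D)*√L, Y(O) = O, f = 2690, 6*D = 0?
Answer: 8790920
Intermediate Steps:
D = 0 (D = (⅙)*0 = 0)
T(R) = 648 - 27*R (T(R) = -27*(-24 + R) = 648 - 27*R)
j(L) = 0 (j(L) = 0*√L = 0)
(f + j(34))*(784 + T(-68)) = (2690 + 0)*(784 + (648 - 27*(-68))) = 2690*(784 + (648 + 1836)) = 2690*(784 + 2484) = 2690*3268 = 8790920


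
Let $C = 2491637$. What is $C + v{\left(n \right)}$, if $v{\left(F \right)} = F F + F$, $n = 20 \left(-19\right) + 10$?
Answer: $2628167$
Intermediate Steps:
$n = -370$ ($n = -380 + 10 = -370$)
$v{\left(F \right)} = F + F^{2}$ ($v{\left(F \right)} = F^{2} + F = F + F^{2}$)
$C + v{\left(n \right)} = 2491637 - 370 \left(1 - 370\right) = 2491637 - -136530 = 2491637 + 136530 = 2628167$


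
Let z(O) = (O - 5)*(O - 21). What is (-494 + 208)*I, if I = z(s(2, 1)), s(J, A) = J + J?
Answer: -4862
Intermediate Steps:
s(J, A) = 2*J
z(O) = (-21 + O)*(-5 + O) (z(O) = (-5 + O)*(-21 + O) = (-21 + O)*(-5 + O))
I = 17 (I = 105 + (2*2)² - 52*2 = 105 + 4² - 26*4 = 105 + 16 - 104 = 17)
(-494 + 208)*I = (-494 + 208)*17 = -286*17 = -4862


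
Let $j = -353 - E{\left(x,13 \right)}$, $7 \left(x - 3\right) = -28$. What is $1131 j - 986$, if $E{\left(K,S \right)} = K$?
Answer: $-399098$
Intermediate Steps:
$x = -1$ ($x = 3 + \frac{1}{7} \left(-28\right) = 3 - 4 = -1$)
$j = -352$ ($j = -353 - -1 = -353 + 1 = -352$)
$1131 j - 986 = 1131 \left(-352\right) - 986 = -398112 - 986 = -399098$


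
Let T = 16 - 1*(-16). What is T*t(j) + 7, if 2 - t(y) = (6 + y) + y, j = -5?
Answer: 199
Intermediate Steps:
t(y) = -4 - 2*y (t(y) = 2 - ((6 + y) + y) = 2 - (6 + 2*y) = 2 + (-6 - 2*y) = -4 - 2*y)
T = 32 (T = 16 + 16 = 32)
T*t(j) + 7 = 32*(-4 - 2*(-5)) + 7 = 32*(-4 + 10) + 7 = 32*6 + 7 = 192 + 7 = 199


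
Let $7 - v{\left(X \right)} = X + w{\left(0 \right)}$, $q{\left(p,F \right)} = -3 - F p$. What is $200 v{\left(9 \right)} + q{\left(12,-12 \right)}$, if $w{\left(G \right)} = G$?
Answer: $-259$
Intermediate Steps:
$q{\left(p,F \right)} = -3 - F p$
$v{\left(X \right)} = 7 - X$ ($v{\left(X \right)} = 7 - \left(X + 0\right) = 7 - X$)
$200 v{\left(9 \right)} + q{\left(12,-12 \right)} = 200 \left(7 - 9\right) - \left(3 - 144\right) = 200 \left(7 - 9\right) + \left(-3 + 144\right) = 200 \left(-2\right) + 141 = -400 + 141 = -259$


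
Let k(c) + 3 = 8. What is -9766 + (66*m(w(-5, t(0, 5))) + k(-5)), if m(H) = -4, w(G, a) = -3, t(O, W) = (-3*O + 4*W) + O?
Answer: -10025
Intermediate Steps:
k(c) = 5 (k(c) = -3 + 8 = 5)
t(O, W) = -2*O + 4*W
-9766 + (66*m(w(-5, t(0, 5))) + k(-5)) = -9766 + (66*(-4) + 5) = -9766 + (-264 + 5) = -9766 - 259 = -10025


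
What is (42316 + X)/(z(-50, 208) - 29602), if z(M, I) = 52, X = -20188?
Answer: -3688/4925 ≈ -0.74883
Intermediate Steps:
(42316 + X)/(z(-50, 208) - 29602) = (42316 - 20188)/(52 - 29602) = 22128/(-29550) = 22128*(-1/29550) = -3688/4925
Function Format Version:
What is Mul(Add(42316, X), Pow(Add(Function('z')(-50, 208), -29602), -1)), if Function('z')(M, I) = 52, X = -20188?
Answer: Rational(-3688, 4925) ≈ -0.74883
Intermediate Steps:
Mul(Add(42316, X), Pow(Add(Function('z')(-50, 208), -29602), -1)) = Mul(Add(42316, -20188), Pow(Add(52, -29602), -1)) = Mul(22128, Pow(-29550, -1)) = Mul(22128, Rational(-1, 29550)) = Rational(-3688, 4925)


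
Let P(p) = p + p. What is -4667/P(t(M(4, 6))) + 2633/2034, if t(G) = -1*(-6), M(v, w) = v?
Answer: -1576847/4068 ≈ -387.62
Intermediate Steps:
t(G) = 6
P(p) = 2*p
-4667/P(t(M(4, 6))) + 2633/2034 = -4667/(2*6) + 2633/2034 = -4667/12 + 2633*(1/2034) = -4667*1/12 + 2633/2034 = -4667/12 + 2633/2034 = -1576847/4068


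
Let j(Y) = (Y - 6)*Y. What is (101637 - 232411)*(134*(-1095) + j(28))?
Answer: 19107912236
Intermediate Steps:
j(Y) = Y*(-6 + Y) (j(Y) = (-6 + Y)*Y = Y*(-6 + Y))
(101637 - 232411)*(134*(-1095) + j(28)) = (101637 - 232411)*(134*(-1095) + 28*(-6 + 28)) = -130774*(-146730 + 28*22) = -130774*(-146730 + 616) = -130774*(-146114) = 19107912236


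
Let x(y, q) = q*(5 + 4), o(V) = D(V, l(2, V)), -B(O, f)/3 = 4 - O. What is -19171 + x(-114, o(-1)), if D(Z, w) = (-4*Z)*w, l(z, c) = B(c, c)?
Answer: -19711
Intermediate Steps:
B(O, f) = -12 + 3*O (B(O, f) = -3*(4 - O) = -12 + 3*O)
l(z, c) = -12 + 3*c
D(Z, w) = -4*Z*w
o(V) = -4*V*(-12 + 3*V)
x(y, q) = 9*q (x(y, q) = q*9 = 9*q)
-19171 + x(-114, o(-1)) = -19171 + 9*(12*(-1)*(4 - 1*(-1))) = -19171 + 9*(12*(-1)*(4 + 1)) = -19171 + 9*(12*(-1)*5) = -19171 + 9*(-60) = -19171 - 540 = -19711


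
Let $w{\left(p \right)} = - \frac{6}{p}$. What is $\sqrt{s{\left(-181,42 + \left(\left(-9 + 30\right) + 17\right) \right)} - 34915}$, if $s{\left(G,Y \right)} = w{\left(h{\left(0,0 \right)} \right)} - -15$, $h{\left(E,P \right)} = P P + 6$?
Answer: $i \sqrt{34901} \approx 186.82 i$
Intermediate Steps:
$h{\left(E,P \right)} = 6 + P^{2}$ ($h{\left(E,P \right)} = P^{2} + 6 = 6 + P^{2}$)
$s{\left(G,Y \right)} = 14$ ($s{\left(G,Y \right)} = - \frac{6}{6 + 0^{2}} - -15 = - \frac{6}{6 + 0} + 15 = - \frac{6}{6} + 15 = \left(-6\right) \frac{1}{6} + 15 = -1 + 15 = 14$)
$\sqrt{s{\left(-181,42 + \left(\left(-9 + 30\right) + 17\right) \right)} - 34915} = \sqrt{14 - 34915} = \sqrt{-34901} = i \sqrt{34901}$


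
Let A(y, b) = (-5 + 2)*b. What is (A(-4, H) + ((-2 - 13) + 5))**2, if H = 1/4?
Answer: 1849/16 ≈ 115.56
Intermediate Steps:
H = 1/4 ≈ 0.25000
A(y, b) = -3*b
(A(-4, H) + ((-2 - 13) + 5))**2 = (-3*1/4 + ((-2 - 13) + 5))**2 = (-3/4 + (-15 + 5))**2 = (-3/4 - 10)**2 = (-43/4)**2 = 1849/16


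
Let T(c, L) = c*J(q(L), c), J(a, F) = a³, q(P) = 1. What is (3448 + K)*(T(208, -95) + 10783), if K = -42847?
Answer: -433034409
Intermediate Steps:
T(c, L) = c (T(c, L) = c*1³ = c*1 = c)
(3448 + K)*(T(208, -95) + 10783) = (3448 - 42847)*(208 + 10783) = -39399*10991 = -433034409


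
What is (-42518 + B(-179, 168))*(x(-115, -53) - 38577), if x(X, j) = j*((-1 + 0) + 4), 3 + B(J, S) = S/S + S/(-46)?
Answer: 37885512384/23 ≈ 1.6472e+9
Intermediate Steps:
B(J, S) = -2 - S/46 (B(J, S) = -3 + (S/S + S/(-46)) = -3 + (1 + S*(-1/46)) = -3 + (1 - S/46) = -2 - S/46)
x(X, j) = 3*j (x(X, j) = j*(-1 + 4) = j*3 = 3*j)
(-42518 + B(-179, 168))*(x(-115, -53) - 38577) = (-42518 + (-2 - 1/46*168))*(3*(-53) - 38577) = (-42518 + (-2 - 84/23))*(-159 - 38577) = (-42518 - 130/23)*(-38736) = -978044/23*(-38736) = 37885512384/23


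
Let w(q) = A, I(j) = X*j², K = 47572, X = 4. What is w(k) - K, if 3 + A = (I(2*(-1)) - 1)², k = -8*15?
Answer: -47350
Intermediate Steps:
I(j) = 4*j²
k = -120
A = 222 (A = -3 + (4*(2*(-1))² - 1)² = -3 + (4*(-2)² - 1)² = -3 + (4*4 - 1)² = -3 + (16 - 1)² = -3 + 15² = -3 + 225 = 222)
w(q) = 222
w(k) - K = 222 - 1*47572 = 222 - 47572 = -47350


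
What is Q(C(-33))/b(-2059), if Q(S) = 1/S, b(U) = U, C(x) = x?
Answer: 1/67947 ≈ 1.4717e-5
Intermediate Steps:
Q(C(-33))/b(-2059) = 1/(-33*(-2059)) = -1/33*(-1/2059) = 1/67947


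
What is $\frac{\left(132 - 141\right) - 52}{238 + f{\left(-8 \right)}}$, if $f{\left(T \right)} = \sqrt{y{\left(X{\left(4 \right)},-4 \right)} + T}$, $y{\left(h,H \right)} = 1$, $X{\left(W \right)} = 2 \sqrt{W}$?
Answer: $- \frac{2074}{8093} + \frac{61 i \sqrt{7}}{56651} \approx -0.25627 + 0.0028489 i$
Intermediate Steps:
$f{\left(T \right)} = \sqrt{1 + T}$
$\frac{\left(132 - 141\right) - 52}{238 + f{\left(-8 \right)}} = \frac{\left(132 - 141\right) - 52}{238 + \sqrt{1 - 8}} = \frac{\left(132 - 141\right) - 52}{238 + \sqrt{-7}} = \frac{-9 - 52}{238 + i \sqrt{7}} = - \frac{61}{238 + i \sqrt{7}}$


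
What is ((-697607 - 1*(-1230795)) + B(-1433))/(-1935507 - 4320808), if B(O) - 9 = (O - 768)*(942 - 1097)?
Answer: -874352/6256315 ≈ -0.13976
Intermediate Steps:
B(O) = 119049 - 155*O (B(O) = 9 + (O - 768)*(942 - 1097) = 9 + (-768 + O)*(-155) = 9 + (119040 - 155*O) = 119049 - 155*O)
((-697607 - 1*(-1230795)) + B(-1433))/(-1935507 - 4320808) = ((-697607 - 1*(-1230795)) + (119049 - 155*(-1433)))/(-1935507 - 4320808) = ((-697607 + 1230795) + (119049 + 222115))/(-6256315) = (533188 + 341164)*(-1/6256315) = 874352*(-1/6256315) = -874352/6256315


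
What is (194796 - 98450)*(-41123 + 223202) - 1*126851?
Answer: 17542456483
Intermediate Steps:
(194796 - 98450)*(-41123 + 223202) - 1*126851 = 96346*182079 - 126851 = 17542583334 - 126851 = 17542456483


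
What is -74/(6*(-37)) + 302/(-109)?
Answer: -797/327 ≈ -2.4373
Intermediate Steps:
-74/(6*(-37)) + 302/(-109) = -74/(-222) + 302*(-1/109) = -74*(-1/222) - 302/109 = ⅓ - 302/109 = -797/327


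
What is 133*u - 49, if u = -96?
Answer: -12817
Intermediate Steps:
133*u - 49 = 133*(-96) - 49 = -12768 - 49 = -12817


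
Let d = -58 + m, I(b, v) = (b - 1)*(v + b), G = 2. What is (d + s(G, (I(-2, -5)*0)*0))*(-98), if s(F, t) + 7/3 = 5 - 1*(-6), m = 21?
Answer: 8330/3 ≈ 2776.7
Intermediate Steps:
I(b, v) = (-1 + b)*(b + v)
s(F, t) = 26/3 (s(F, t) = -7/3 + (5 - 1*(-6)) = -7/3 + (5 + 6) = -7/3 + 11 = 26/3)
d = -37 (d = -58 + 21 = -37)
(d + s(G, (I(-2, -5)*0)*0))*(-98) = (-37 + 26/3)*(-98) = -85/3*(-98) = 8330/3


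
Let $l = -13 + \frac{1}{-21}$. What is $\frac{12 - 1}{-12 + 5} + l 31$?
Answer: $- \frac{8527}{21} \approx -406.05$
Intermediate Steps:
$l = - \frac{274}{21}$ ($l = -13 - \frac{1}{21} = - \frac{274}{21} \approx -13.048$)
$\frac{12 - 1}{-12 + 5} + l 31 = \frac{12 - 1}{-12 + 5} - \frac{8494}{21} = \frac{11}{-7} - \frac{8494}{21} = 11 \left(- \frac{1}{7}\right) - \frac{8494}{21} = - \frac{11}{7} - \frac{8494}{21} = - \frac{8527}{21}$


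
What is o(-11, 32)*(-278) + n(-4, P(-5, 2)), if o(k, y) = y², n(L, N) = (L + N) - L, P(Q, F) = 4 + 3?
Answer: -284665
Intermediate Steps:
P(Q, F) = 7
n(L, N) = N
o(-11, 32)*(-278) + n(-4, P(-5, 2)) = 32²*(-278) + 7 = 1024*(-278) + 7 = -284672 + 7 = -284665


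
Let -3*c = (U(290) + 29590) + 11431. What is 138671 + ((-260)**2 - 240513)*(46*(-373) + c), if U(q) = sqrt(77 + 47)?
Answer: 15994003948/3 + 345826*sqrt(31)/3 ≈ 5.3320e+9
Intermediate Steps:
U(q) = 2*sqrt(31) (U(q) = sqrt(124) = 2*sqrt(31))
c = -41021/3 - 2*sqrt(31)/3 (c = -((2*sqrt(31) + 29590) + 11431)/3 = -((29590 + 2*sqrt(31)) + 11431)/3 = -(41021 + 2*sqrt(31))/3 = -41021/3 - 2*sqrt(31)/3 ≈ -13677.)
138671 + ((-260)**2 - 240513)*(46*(-373) + c) = 138671 + ((-260)**2 - 240513)*(46*(-373) + (-41021/3 - 2*sqrt(31)/3)) = 138671 + (67600 - 240513)*(-17158 + (-41021/3 - 2*sqrt(31)/3)) = 138671 - 172913*(-92495/3 - 2*sqrt(31)/3) = 138671 + (15993587935/3 + 345826*sqrt(31)/3) = 15994003948/3 + 345826*sqrt(31)/3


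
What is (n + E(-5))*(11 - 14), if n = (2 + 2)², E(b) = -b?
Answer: -63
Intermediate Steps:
n = 16 (n = 4² = 16)
(n + E(-5))*(11 - 14) = (16 - 1*(-5))*(11 - 14) = (16 + 5)*(-3) = 21*(-3) = -63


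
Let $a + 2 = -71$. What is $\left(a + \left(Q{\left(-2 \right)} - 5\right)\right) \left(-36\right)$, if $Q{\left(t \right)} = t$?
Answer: $2880$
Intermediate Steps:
$a = -73$ ($a = -2 - 71 = -73$)
$\left(a + \left(Q{\left(-2 \right)} - 5\right)\right) \left(-36\right) = \left(-73 - 7\right) \left(-36\right) = \left(-80\right) \left(-36\right) = 2880$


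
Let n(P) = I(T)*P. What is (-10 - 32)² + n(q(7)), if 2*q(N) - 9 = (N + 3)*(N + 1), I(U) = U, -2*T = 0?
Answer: 1764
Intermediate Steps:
T = 0 (T = -½*0 = 0)
q(N) = 9/2 + (1 + N)*(3 + N)/2 (q(N) = 9/2 + ((N + 3)*(N + 1))/2 = 9/2 + ((3 + N)*(1 + N))/2 = 9/2 + ((1 + N)*(3 + N))/2 = 9/2 + (1 + N)*(3 + N)/2)
n(P) = 0 (n(P) = 0*P = 0)
(-10 - 32)² + n(q(7)) = (-10 - 32)² + 0 = (-42)² + 0 = 1764 + 0 = 1764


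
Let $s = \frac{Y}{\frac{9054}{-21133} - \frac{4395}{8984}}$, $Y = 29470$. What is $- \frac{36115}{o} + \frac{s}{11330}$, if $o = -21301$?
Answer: $- \frac{4789396943219039}{4204647423196143} \approx -1.1391$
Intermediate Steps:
$s = - \frac{5595140957840}{174220671}$ ($s = \frac{29470}{\frac{9054}{-21133} - \frac{4395}{8984}} = \frac{29470}{9054 \left(- \frac{1}{21133}\right) - \frac{4395}{8984}} = \frac{29470}{- \frac{9054}{21133} - \frac{4395}{8984}} = \frac{29470}{- \frac{174220671}{189858872}} = 29470 \left(- \frac{189858872}{174220671}\right) = - \frac{5595140957840}{174220671} \approx -32115.0$)
$- \frac{36115}{o} + \frac{s}{11330} = - \frac{36115}{-21301} - \frac{5595140957840}{174220671 \cdot 11330} = \left(-36115\right) \left(- \frac{1}{21301}\right) - \frac{559514095784}{197392020243} = \frac{36115}{21301} - \frac{559514095784}{197392020243} = - \frac{4789396943219039}{4204647423196143}$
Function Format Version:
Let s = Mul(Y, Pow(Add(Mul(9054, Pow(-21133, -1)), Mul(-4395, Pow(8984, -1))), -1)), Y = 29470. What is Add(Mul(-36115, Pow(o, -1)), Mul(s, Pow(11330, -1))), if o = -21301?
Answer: Rational(-4789396943219039, 4204647423196143) ≈ -1.1391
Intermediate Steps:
s = Rational(-5595140957840, 174220671) (s = Mul(29470, Pow(Add(Mul(9054, Pow(-21133, -1)), Mul(-4395, Pow(8984, -1))), -1)) = Mul(29470, Pow(Add(Mul(9054, Rational(-1, 21133)), Mul(-4395, Rational(1, 8984))), -1)) = Mul(29470, Pow(Add(Rational(-9054, 21133), Rational(-4395, 8984)), -1)) = Mul(29470, Pow(Rational(-174220671, 189858872), -1)) = Mul(29470, Rational(-189858872, 174220671)) = Rational(-5595140957840, 174220671) ≈ -32115.)
Add(Mul(-36115, Pow(o, -1)), Mul(s, Pow(11330, -1))) = Add(Mul(-36115, Pow(-21301, -1)), Mul(Rational(-5595140957840, 174220671), Pow(11330, -1))) = Add(Mul(-36115, Rational(-1, 21301)), Mul(Rational(-5595140957840, 174220671), Rational(1, 11330))) = Add(Rational(36115, 21301), Rational(-559514095784, 197392020243)) = Rational(-4789396943219039, 4204647423196143)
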